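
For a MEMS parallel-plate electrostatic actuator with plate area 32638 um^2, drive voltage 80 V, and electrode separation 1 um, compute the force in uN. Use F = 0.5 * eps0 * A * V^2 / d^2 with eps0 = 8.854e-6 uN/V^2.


Step 1: Identify parameters.
eps0 = 8.854e-6 uN/V^2, A = 32638 um^2, V = 80 V, d = 1 um
Step 2: Compute V^2 = 80^2 = 6400
Step 3: Compute d^2 = 1^2 = 1
Step 4: F = 0.5 * 8.854e-6 * 32638 * 6400 / 1
F = 924.726 uN


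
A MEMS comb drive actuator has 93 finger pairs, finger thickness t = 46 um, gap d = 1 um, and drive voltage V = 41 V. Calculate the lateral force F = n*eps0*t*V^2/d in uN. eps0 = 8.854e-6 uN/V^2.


Step 1: Parameters: n=93, eps0=8.854e-6 uN/V^2, t=46 um, V=41 V, d=1 um
Step 2: V^2 = 1681
Step 3: F = 93 * 8.854e-6 * 46 * 1681 / 1
F = 63.672 uN


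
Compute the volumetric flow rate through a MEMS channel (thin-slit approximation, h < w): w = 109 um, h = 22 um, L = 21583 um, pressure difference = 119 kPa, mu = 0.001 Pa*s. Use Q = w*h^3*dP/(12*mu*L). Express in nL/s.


Step 1: Convert all dimensions to SI (meters).
w = 109e-6 m, h = 22e-6 m, L = 21583e-6 m, dP = 119e3 Pa
Step 2: Q = w * h^3 * dP / (12 * mu * L)
Q = 109e-6 * (22e-6)^3 * 119e3 / (12 * 0.001 * 21583e-6) = 5.3327159e-10 m^3/s
Step 3: Convert Q from m^3/s to nL/s (1 m^3 = 1e12 nL, so multiply by 1e12).
Q = 533.272 nL/s


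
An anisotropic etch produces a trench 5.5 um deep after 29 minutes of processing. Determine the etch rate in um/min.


Step 1: Etch rate = depth / time
Step 2: rate = 5.5 / 29
rate = 0.19 um/min


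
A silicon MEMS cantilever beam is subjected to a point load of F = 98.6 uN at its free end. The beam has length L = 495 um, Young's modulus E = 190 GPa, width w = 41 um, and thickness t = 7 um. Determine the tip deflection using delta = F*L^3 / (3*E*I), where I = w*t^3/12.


Step 1: Calculate the second moment of area.
I = w * t^3 / 12 = 41 * 7^3 / 12 = 1171.9167 um^4
Step 2: Convert E to consistent units (1 GPa = 1000 uN/um^2).
E = 190 GPa = 190000 uN/um^2
Step 3: Calculate tip deflection.
delta = F * L^3 / (3 * E * I)
delta = 98.6 * 495^3 / (3 * 190000 * 1171.9167)
delta = 17.9028 um


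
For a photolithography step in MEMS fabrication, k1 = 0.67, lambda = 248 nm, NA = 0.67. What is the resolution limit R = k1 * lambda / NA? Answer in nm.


Step 1: Identify values: k1 = 0.67, lambda = 248 nm, NA = 0.67
Step 2: R = k1 * lambda / NA
R = 0.67 * 248 / 0.67
R = 248.0 nm


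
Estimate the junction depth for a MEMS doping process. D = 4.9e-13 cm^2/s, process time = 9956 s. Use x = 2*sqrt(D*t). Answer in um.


Step 1: Compute D*t = 4.9e-13 * 9956 = 4.87844e-09 cm^2
Step 2: sqrt(D*t) = 6.98458e-05 cm
Step 3: x = 2 * 6.98458e-05 cm = 1.396916e-04 cm
Step 4: Convert to um (1 cm = 1e4 um): x = 1.397 um


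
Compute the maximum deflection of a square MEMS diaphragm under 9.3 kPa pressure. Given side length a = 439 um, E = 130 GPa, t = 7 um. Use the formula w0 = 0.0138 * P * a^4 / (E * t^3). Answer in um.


Step 1: Convert pressure to compatible units (E is in GPa, so P in GPa).
P = 9.3 kPa = 9.3e-6 GPa
Step 2: Compute numerator: 0.0138 * P * a^4.
a^4 = 439^4 = 37141383841
numerator = 0.0138 * 9.3e-6 * 37141383841 = 4.76673e+03
Step 3: Compute denominator: E * t^3 = 130 * 7^3 = 44590
Step 4: w0 = numerator / denominator = 4.76673e+03 / 44590 = 0.1069 um


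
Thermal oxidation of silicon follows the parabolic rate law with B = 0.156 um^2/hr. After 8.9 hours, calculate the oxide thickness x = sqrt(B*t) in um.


Step 1: Compute B*t = 0.156 * 8.9 = 1.3884
Step 2: x = sqrt(1.3884)
x = 1.178 um


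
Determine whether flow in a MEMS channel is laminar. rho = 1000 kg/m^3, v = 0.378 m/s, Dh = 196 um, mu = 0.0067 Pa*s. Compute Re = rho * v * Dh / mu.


Step 1: Convert Dh to meters: Dh = 196e-6 m
Step 2: Re = rho * v * Dh / mu
Re = 1000 * 0.378 * 196e-6 / 0.0067
Re = 11.058
Since Re = 11.058 is below ~2300, the flow is laminar.


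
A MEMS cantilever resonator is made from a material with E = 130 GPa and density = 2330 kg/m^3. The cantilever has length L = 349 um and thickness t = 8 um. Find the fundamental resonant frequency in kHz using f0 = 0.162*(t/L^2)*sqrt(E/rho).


Step 1: Convert units to SI.
t_SI = 8e-6 m, L_SI = 349e-6 m
Step 2: Calculate sqrt(E/rho).
sqrt(130e9 / 2330) = 7469.54 m/s
Step 3: Compute f0.
f0 = 0.162 * 8e-6 / (349e-6)^2 * 7469.54 = 79478.2 Hz = 79.48 kHz


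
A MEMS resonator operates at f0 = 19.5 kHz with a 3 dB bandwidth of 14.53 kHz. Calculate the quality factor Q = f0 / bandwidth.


Step 1: Q = f0 / bandwidth
Step 2: Q = 19.5 / 14.53
Q = 1.3


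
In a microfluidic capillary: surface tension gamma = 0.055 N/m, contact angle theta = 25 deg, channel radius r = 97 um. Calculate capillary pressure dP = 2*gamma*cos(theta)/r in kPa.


Step 1: cos(25 deg) = 0.9063
Step 2: Convert r to m: r = 97e-6 m
Step 3: dP = 2 * 0.055 * 0.9063 / 97e-6 = 1027.8 Pa
Step 4: Convert Pa to kPa (divide by 1000).
dP = 1.03 kPa


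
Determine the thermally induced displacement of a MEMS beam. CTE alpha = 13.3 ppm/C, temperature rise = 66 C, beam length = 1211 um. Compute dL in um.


Step 1: Convert CTE: alpha = 13.3 ppm/C = 13.3e-6 /C
Step 2: dL = 13.3e-6 * 66 * 1211
dL = 1.063 um


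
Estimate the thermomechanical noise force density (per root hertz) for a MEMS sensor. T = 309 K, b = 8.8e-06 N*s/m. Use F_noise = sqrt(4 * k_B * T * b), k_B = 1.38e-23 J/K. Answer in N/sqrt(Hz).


Step 1: Compute 4 * k_B * T * b
= 4 * 1.38e-23 * 309 * 8.8e-06
= 1.5010e-25 N^2/Hz
Step 2: F_noise = sqrt(1.5010e-25)
F_noise = 3.87e-13 N/sqrt(Hz)


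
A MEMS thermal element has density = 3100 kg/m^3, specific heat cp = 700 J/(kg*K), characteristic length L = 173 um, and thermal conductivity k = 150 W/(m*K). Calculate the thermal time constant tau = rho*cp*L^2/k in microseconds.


Step 1: Convert L to m: L = 173e-6 m
Step 2: L^2 = (173e-6)^2 = 2.9929e-08 m^2
Step 3: tau = 3100 * 700 * 2.9929e-08 / 150 = 4.3297287e-04 s
Step 4: Convert to microseconds (multiply by 1e6).
tau = 432.973 us


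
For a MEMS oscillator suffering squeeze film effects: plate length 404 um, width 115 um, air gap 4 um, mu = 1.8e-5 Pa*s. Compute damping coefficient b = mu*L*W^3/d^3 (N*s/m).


Step 1: Convert to SI.
L = 404e-6 m, W = 115e-6 m, d = 4e-6 m
Step 2: W^3 = (115e-6)^3 = 1.52e-12 m^3
Step 3: d^3 = (4e-6)^3 = 6.40e-17 m^3
Step 4: b = 1.8e-5 * 404e-6 * 1.52e-12 / 6.40e-17
b = 1.73e-04 N*s/m


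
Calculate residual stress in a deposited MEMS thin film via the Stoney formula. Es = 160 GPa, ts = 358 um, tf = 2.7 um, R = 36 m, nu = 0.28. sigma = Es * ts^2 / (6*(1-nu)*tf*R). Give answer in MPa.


Step 1: Compute numerator: Es * ts^2 = 160 * 358^2 = 20506240 (GPa*um^2)
Step 2: Compute denominator (R in um): 6*(1-nu)*tf*R = 6*0.72*2.7*36e6 = 419904000.0 (um^2)
Step 3: sigma (GPa) = 20506240 / 419904000.0 = 4.8836e-02 GPa
Step 4: Convert to MPa (x1000): sigma = 48.8 MPa


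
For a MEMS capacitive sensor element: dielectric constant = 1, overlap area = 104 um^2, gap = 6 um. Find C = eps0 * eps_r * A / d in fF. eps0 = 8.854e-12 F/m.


Step 1: Convert area to m^2: A = 104e-12 m^2
Step 2: Convert gap to m: d = 6e-6 m
Step 3: C = eps0 * eps_r * A / d
C = 8.854e-12 * 1 * 104e-12 / 6e-6
Step 4: Convert to fF (multiply by 1e15).
C = 0.15 fF


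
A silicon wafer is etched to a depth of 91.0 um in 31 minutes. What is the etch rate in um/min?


Step 1: Etch rate = depth / time
Step 2: rate = 91.0 / 31
rate = 2.935 um/min


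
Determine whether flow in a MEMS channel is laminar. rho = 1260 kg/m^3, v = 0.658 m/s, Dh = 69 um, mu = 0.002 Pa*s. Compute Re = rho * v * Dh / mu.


Step 1: Convert Dh to meters: Dh = 69e-6 m
Step 2: Re = rho * v * Dh / mu
Re = 1260 * 0.658 * 69e-6 / 0.002
Re = 28.603
Since Re = 28.603 is below ~2300, the flow is laminar.


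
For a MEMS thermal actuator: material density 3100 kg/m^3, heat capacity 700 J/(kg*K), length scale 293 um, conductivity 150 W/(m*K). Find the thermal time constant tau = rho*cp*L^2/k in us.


Step 1: Convert L to m: L = 293e-6 m
Step 2: L^2 = (293e-6)^2 = 8.5849e-08 m^2
Step 3: tau = 3100 * 700 * 8.5849e-08 / 150 = 1.24194887e-03 s
Step 4: Convert to microseconds (multiply by 1e6).
tau = 1241.949 us


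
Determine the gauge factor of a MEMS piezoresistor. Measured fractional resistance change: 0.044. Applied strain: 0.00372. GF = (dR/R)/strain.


Step 1: Identify values.
dR/R = 0.044, strain = 0.00372
Step 2: GF = (dR/R) / strain = 0.044 / 0.00372
GF = 11.8


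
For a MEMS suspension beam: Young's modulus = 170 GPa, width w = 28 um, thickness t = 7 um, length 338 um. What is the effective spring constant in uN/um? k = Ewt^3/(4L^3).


Step 1: Convert E to consistent units (1 GPa = 1000 uN/um^2).
E = 170 GPa = 170000 uN/um^2
Step 2: Compute t^3 = 7^3 = 343
Step 3: Compute L^3 = 338^3 = 38614472
Step 4: k = 170000 * 28 * 343 / (4 * 38614472)
k = 10.5704 uN/um


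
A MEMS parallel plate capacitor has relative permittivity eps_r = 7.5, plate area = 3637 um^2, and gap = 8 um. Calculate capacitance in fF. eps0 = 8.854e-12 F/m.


Step 1: Convert area to m^2: A = 3637e-12 m^2
Step 2: Convert gap to m: d = 8e-6 m
Step 3: C = eps0 * eps_r * A / d
C = 8.854e-12 * 7.5 * 3637e-12 / 8e-6
Step 4: Convert to fF (multiply by 1e15).
C = 30.19 fF


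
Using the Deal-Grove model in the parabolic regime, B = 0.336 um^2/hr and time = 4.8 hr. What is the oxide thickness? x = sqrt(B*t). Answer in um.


Step 1: Compute B*t = 0.336 * 4.8 = 1.6128
Step 2: x = sqrt(1.6128)
x = 1.27 um


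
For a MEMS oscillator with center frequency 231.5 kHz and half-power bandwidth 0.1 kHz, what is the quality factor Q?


Step 1: Q = f0 / bandwidth
Step 2: Q = 231.5 / 0.1
Q = 2315.0


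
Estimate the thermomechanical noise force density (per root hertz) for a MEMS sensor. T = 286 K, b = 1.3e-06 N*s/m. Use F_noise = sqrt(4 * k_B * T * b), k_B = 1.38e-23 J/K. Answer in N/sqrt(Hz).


Step 1: Compute 4 * k_B * T * b
= 4 * 1.38e-23 * 286 * 1.3e-06
= 2.0523e-26 N^2/Hz
Step 2: F_noise = sqrt(2.0523e-26)
F_noise = 1.43e-13 N/sqrt(Hz)


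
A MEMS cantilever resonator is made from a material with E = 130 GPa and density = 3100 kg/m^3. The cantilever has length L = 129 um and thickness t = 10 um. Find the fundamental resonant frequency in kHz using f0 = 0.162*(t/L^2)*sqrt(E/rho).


Step 1: Convert units to SI.
t_SI = 10e-6 m, L_SI = 129e-6 m
Step 2: Calculate sqrt(E/rho).
sqrt(130e9 / 3100) = 6475.76 m/s
Step 3: Compute f0.
f0 = 0.162 * 10e-6 / (129e-6)^2 * 6475.76 = 630414.7 Hz = 630.41 kHz


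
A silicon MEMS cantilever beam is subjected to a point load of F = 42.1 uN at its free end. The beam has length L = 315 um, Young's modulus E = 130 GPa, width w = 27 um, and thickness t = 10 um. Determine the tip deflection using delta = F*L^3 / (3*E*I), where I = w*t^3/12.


Step 1: Calculate the second moment of area.
I = w * t^3 / 12 = 27 * 10^3 / 12 = 2250.0 um^4
Step 2: Convert E to consistent units (1 GPa = 1000 uN/um^2).
E = 130 GPa = 130000 uN/um^2
Step 3: Calculate tip deflection.
delta = F * L^3 / (3 * E * I)
delta = 42.1 * 315^3 / (3 * 130000 * 2250.0)
delta = 1.4996 um


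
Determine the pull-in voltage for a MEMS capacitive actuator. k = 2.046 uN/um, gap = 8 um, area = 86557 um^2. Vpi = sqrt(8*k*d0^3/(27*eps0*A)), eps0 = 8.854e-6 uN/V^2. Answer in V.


Step 1: Compute numerator: 8 * k * d0^3 = 8 * 2.046 * 8^3 = 8380.416
Step 2: Compute denominator: 27 * eps0 * A = 27 * 8.854e-6 * 86557 = 20.692143
Step 3: Vpi = sqrt(8380.416 / 20.692143)
Vpi = 20.12 V


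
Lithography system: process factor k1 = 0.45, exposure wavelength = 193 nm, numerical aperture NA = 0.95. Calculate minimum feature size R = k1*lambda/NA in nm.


Step 1: Identify values: k1 = 0.45, lambda = 193 nm, NA = 0.95
Step 2: R = k1 * lambda / NA
R = 0.45 * 193 / 0.95
R = 91.4 nm


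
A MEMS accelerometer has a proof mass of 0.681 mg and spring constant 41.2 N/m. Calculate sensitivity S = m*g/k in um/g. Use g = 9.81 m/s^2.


Step 1: Convert mass: m = 0.681 mg = 6.81e-07 kg
Step 2: S = m * g / k = 6.81e-07 * 9.81 / 41.2
Step 3: S = 1.62e-07 m/g
Step 4: Convert to um/g: S = 0.162 um/g


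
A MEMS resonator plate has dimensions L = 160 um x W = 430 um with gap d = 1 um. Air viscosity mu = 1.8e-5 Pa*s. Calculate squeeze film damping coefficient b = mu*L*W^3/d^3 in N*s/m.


Step 1: Convert to SI.
L = 160e-6 m, W = 430e-6 m, d = 1e-6 m
Step 2: W^3 = (430e-6)^3 = 7.95e-11 m^3
Step 3: d^3 = (1e-6)^3 = 1.00e-18 m^3
Step 4: b = 1.8e-5 * 160e-6 * 7.95e-11 / 1.00e-18
b = 2.29e-01 N*s/m


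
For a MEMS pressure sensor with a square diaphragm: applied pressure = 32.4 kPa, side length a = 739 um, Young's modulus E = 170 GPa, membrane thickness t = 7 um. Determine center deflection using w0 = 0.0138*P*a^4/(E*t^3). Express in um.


Step 1: Convert pressure to compatible units (E is in GPa, so P in GPa).
P = 32.4 kPa = 32.4e-6 GPa
Step 2: Compute numerator: 0.0138 * P * a^4.
a^4 = 739^4 = 298248146641
numerator = 0.0138 * 32.4e-6 * 298248146641 = 1.33353e+05
Step 3: Compute denominator: E * t^3 = 170 * 7^3 = 58310
Step 4: w0 = numerator / denominator = 1.33353e+05 / 58310 = 2.287 um


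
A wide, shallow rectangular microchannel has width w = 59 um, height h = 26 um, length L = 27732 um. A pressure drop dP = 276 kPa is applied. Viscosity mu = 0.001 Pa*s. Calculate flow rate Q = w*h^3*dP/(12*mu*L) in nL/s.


Step 1: Convert all dimensions to SI (meters).
w = 59e-6 m, h = 26e-6 m, L = 27732e-6 m, dP = 276e3 Pa
Step 2: Q = w * h^3 * dP / (12 * mu * L)
Q = 59e-6 * (26e-6)^3 * 276e3 / (12 * 0.001 * 27732e-6) = 8.600401e-10 m^3/s
Step 3: Convert Q from m^3/s to nL/s (1 m^3 = 1e12 nL, so multiply by 1e12).
Q = 860.04 nL/s


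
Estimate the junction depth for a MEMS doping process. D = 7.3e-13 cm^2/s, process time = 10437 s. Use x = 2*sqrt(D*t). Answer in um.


Step 1: Compute D*t = 7.3e-13 * 10437 = 7.61901e-09 cm^2
Step 2: sqrt(D*t) = 8.72869e-05 cm
Step 3: x = 2 * 8.72869e-05 cm = 1.745738e-04 cm
Step 4: Convert to um (1 cm = 1e4 um): x = 1.746 um


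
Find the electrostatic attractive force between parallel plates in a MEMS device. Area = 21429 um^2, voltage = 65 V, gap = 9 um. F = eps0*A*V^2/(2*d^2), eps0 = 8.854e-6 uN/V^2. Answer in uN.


Step 1: Identify parameters.
eps0 = 8.854e-6 uN/V^2, A = 21429 um^2, V = 65 V, d = 9 um
Step 2: Compute V^2 = 65^2 = 4225
Step 3: Compute d^2 = 9^2 = 81
Step 4: F = 0.5 * 8.854e-6 * 21429 * 4225 / 81
F = 4.948 uN


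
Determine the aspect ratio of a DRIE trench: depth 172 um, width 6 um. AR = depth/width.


Step 1: AR = depth / width
Step 2: AR = 172 / 6
AR = 28.7


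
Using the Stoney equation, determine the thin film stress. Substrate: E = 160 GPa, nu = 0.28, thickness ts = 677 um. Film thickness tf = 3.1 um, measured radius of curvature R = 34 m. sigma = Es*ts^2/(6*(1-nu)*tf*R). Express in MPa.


Step 1: Compute numerator: Es * ts^2 = 160 * 677^2 = 73332640 (GPa*um^2)
Step 2: Compute denominator (R in um): 6*(1-nu)*tf*R = 6*0.72*3.1*34e6 = 455328000.0 (um^2)
Step 3: sigma (GPa) = 73332640 / 455328000.0 = 1.61055e-01 GPa
Step 4: Convert to MPa (x1000): sigma = 161.1 MPa


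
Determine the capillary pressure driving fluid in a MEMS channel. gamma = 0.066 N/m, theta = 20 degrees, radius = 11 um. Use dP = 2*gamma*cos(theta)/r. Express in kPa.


Step 1: cos(20 deg) = 0.9397
Step 2: Convert r to m: r = 11e-6 m
Step 3: dP = 2 * 0.066 * 0.9397 / 11e-6 = 11276.4 Pa
Step 4: Convert Pa to kPa (divide by 1000).
dP = 11.28 kPa


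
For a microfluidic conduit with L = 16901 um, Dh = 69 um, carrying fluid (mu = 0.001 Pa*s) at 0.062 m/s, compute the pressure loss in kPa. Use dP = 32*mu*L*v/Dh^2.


Step 1: Convert to SI: L = 16901e-6 m, Dh = 69e-6 m
Step 2: dP = 32 * 0.001 * 16901e-6 * 0.062 / (69e-6)^2
Step 3: dP = 7042.97 Pa
Step 4: Convert to kPa: dP = 7.04 kPa


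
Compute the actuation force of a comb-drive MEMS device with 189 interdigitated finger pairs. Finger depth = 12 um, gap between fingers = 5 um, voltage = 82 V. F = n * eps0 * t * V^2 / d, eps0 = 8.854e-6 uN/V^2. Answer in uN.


Step 1: Parameters: n=189, eps0=8.854e-6 uN/V^2, t=12 um, V=82 V, d=5 um
Step 2: V^2 = 6724
Step 3: F = 189 * 8.854e-6 * 12 * 6724 / 5
F = 27.005 uN


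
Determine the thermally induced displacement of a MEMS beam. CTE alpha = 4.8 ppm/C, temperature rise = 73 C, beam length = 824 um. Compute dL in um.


Step 1: Convert CTE: alpha = 4.8 ppm/C = 4.8e-6 /C
Step 2: dL = 4.8e-6 * 73 * 824
dL = 0.2887 um


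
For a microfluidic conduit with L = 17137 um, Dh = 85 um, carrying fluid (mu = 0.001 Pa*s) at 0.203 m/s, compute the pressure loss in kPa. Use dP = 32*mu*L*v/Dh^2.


Step 1: Convert to SI: L = 17137e-6 m, Dh = 85e-6 m
Step 2: dP = 32 * 0.001 * 17137e-6 * 0.203 / (85e-6)^2
Step 3: dP = 15407.88 Pa
Step 4: Convert to kPa: dP = 15.41 kPa


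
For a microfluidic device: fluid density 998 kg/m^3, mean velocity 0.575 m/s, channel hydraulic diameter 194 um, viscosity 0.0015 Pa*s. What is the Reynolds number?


Step 1: Convert Dh to meters: Dh = 194e-6 m
Step 2: Re = rho * v * Dh / mu
Re = 998 * 0.575 * 194e-6 / 0.0015
Re = 74.218


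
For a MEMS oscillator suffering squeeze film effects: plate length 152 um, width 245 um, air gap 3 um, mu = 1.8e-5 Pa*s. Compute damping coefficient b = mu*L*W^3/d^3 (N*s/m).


Step 1: Convert to SI.
L = 152e-6 m, W = 245e-6 m, d = 3e-6 m
Step 2: W^3 = (245e-6)^3 = 1.47e-11 m^3
Step 3: d^3 = (3e-6)^3 = 2.70e-17 m^3
Step 4: b = 1.8e-5 * 152e-6 * 1.47e-11 / 2.70e-17
b = 1.49e-03 N*s/m


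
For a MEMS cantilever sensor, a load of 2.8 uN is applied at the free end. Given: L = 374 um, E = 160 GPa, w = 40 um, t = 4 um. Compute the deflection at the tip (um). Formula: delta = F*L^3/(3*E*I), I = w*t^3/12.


Step 1: Calculate the second moment of area.
I = w * t^3 / 12 = 40 * 4^3 / 12 = 213.3333 um^4
Step 2: Convert E to consistent units (1 GPa = 1000 uN/um^2).
E = 160 GPa = 160000 uN/um^2
Step 3: Calculate tip deflection.
delta = F * L^3 / (3 * E * I)
delta = 2.8 * 374^3 / (3 * 160000 * 213.3333)
delta = 1.4305 um


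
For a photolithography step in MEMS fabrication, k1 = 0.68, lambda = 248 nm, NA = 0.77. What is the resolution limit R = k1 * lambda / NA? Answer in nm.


Step 1: Identify values: k1 = 0.68, lambda = 248 nm, NA = 0.77
Step 2: R = k1 * lambda / NA
R = 0.68 * 248 / 0.77
R = 219.0 nm


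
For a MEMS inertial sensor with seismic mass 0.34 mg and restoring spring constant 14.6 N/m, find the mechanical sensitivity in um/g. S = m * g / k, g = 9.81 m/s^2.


Step 1: Convert mass: m = 0.34 mg = 3.40e-07 kg
Step 2: S = m * g / k = 3.40e-07 * 9.81 / 14.6
Step 3: S = 2.28e-07 m/g
Step 4: Convert to um/g: S = 0.228 um/g


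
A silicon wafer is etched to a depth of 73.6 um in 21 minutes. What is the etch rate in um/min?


Step 1: Etch rate = depth / time
Step 2: rate = 73.6 / 21
rate = 3.505 um/min


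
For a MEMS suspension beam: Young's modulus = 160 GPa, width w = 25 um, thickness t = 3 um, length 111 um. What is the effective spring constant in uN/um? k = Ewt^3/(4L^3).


Step 1: Convert E to consistent units (1 GPa = 1000 uN/um^2).
E = 160 GPa = 160000 uN/um^2
Step 2: Compute t^3 = 3^3 = 27
Step 3: Compute L^3 = 111^3 = 1367631
Step 4: k = 160000 * 25 * 27 / (4 * 1367631)
k = 19.7422 uN/um


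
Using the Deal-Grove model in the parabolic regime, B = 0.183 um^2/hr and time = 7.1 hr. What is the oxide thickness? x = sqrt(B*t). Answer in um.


Step 1: Compute B*t = 0.183 * 7.1 = 1.2993
Step 2: x = sqrt(1.2993)
x = 1.14 um


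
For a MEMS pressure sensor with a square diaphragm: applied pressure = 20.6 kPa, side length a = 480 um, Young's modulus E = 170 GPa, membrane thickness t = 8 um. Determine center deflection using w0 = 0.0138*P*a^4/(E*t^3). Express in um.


Step 1: Convert pressure to compatible units (E is in GPa, so P in GPa).
P = 20.6 kPa = 20.6e-6 GPa
Step 2: Compute numerator: 0.0138 * P * a^4.
a^4 = 480^4 = 53084160000
numerator = 0.0138 * 20.6e-6 * 53084160000 = 1.50908e+04
Step 3: Compute denominator: E * t^3 = 170 * 8^3 = 87040
Step 4: w0 = numerator / denominator = 1.50908e+04 / 87040 = 0.1734 um


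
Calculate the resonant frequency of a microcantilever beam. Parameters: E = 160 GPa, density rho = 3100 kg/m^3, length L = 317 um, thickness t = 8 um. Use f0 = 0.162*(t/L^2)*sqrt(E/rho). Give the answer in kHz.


Step 1: Convert units to SI.
t_SI = 8e-6 m, L_SI = 317e-6 m
Step 2: Calculate sqrt(E/rho).
sqrt(160e9 / 3100) = 7184.21 m/s
Step 3: Compute f0.
f0 = 0.162 * 8e-6 / (317e-6)^2 * 7184.21 = 92654.3 Hz = 92.65 kHz


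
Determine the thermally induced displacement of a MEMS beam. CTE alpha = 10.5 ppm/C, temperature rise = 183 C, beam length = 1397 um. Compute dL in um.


Step 1: Convert CTE: alpha = 10.5 ppm/C = 10.5e-6 /C
Step 2: dL = 10.5e-6 * 183 * 1397
dL = 2.6843 um


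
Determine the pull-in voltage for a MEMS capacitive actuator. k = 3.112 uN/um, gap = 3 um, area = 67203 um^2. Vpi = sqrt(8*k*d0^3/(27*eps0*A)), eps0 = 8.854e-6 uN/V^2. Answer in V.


Step 1: Compute numerator: 8 * k * d0^3 = 8 * 3.112 * 3^3 = 672.192
Step 2: Compute denominator: 27 * eps0 * A = 27 * 8.854e-6 * 67203 = 16.065415
Step 3: Vpi = sqrt(672.192 / 16.065415)
Vpi = 6.47 V


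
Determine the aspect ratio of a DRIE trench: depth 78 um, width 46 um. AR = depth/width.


Step 1: AR = depth / width
Step 2: AR = 78 / 46
AR = 1.7


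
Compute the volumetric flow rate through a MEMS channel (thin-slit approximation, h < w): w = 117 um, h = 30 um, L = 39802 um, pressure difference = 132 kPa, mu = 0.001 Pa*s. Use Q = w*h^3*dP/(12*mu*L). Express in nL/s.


Step 1: Convert all dimensions to SI (meters).
w = 117e-6 m, h = 30e-6 m, L = 39802e-6 m, dP = 132e3 Pa
Step 2: Q = w * h^3 * dP / (12 * mu * L)
Q = 117e-6 * (30e-6)^3 * 132e3 / (12 * 0.001 * 39802e-6) = 8.7304658e-10 m^3/s
Step 3: Convert Q from m^3/s to nL/s (1 m^3 = 1e12 nL, so multiply by 1e12).
Q = 873.047 nL/s


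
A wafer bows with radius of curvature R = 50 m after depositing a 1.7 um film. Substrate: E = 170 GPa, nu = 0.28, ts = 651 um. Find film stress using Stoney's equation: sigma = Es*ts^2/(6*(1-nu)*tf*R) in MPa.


Step 1: Compute numerator: Es * ts^2 = 170 * 651^2 = 72046170 (GPa*um^2)
Step 2: Compute denominator (R in um): 6*(1-nu)*tf*R = 6*0.72*1.7*50e6 = 367200000.0 (um^2)
Step 3: sigma (GPa) = 72046170 / 367200000.0 = 1.96204e-01 GPa
Step 4: Convert to MPa (x1000): sigma = 196.2 MPa


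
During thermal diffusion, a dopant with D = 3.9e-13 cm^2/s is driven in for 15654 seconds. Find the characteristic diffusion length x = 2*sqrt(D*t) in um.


Step 1: Compute D*t = 3.9e-13 * 15654 = 6.10506e-09 cm^2
Step 2: sqrt(D*t) = 7.81349e-05 cm
Step 3: x = 2 * 7.81349e-05 cm = 1.562698e-04 cm
Step 4: Convert to um (1 cm = 1e4 um): x = 1.563 um


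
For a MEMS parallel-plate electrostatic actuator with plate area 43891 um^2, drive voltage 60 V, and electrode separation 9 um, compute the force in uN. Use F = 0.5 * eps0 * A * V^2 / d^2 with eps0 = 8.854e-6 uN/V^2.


Step 1: Identify parameters.
eps0 = 8.854e-6 uN/V^2, A = 43891 um^2, V = 60 V, d = 9 um
Step 2: Compute V^2 = 60^2 = 3600
Step 3: Compute d^2 = 9^2 = 81
Step 4: F = 0.5 * 8.854e-6 * 43891 * 3600 / 81
F = 8.636 uN


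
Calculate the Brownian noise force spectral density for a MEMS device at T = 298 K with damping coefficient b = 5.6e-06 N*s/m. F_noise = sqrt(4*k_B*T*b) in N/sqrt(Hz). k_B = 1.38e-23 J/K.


Step 1: Compute 4 * k_B * T * b
= 4 * 1.38e-23 * 298 * 5.6e-06
= 9.2118e-26 N^2/Hz
Step 2: F_noise = sqrt(9.2118e-26)
F_noise = 3.04e-13 N/sqrt(Hz)


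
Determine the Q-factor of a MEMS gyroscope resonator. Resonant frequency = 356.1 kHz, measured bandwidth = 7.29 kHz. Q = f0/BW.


Step 1: Q = f0 / bandwidth
Step 2: Q = 356.1 / 7.29
Q = 48.8


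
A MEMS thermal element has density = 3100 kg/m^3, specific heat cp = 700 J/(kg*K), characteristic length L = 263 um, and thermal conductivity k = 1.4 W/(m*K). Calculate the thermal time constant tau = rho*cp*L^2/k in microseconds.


Step 1: Convert L to m: L = 263e-6 m
Step 2: L^2 = (263e-6)^2 = 6.9169e-08 m^2
Step 3: tau = 3100 * 700 * 6.9169e-08 / 1.4 = 1.0721195e-01 s
Step 4: Convert to microseconds (multiply by 1e6).
tau = 107211.95 us


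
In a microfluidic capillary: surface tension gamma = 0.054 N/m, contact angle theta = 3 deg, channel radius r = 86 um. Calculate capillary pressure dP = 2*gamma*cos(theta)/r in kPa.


Step 1: cos(3 deg) = 0.9986
Step 2: Convert r to m: r = 86e-6 m
Step 3: dP = 2 * 0.054 * 0.9986 / 86e-6 = 1254.1 Pa
Step 4: Convert Pa to kPa (divide by 1000).
dP = 1.25 kPa


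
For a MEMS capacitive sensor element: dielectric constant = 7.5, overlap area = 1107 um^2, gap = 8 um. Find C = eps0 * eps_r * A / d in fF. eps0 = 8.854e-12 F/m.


Step 1: Convert area to m^2: A = 1107e-12 m^2
Step 2: Convert gap to m: d = 8e-6 m
Step 3: C = eps0 * eps_r * A / d
C = 8.854e-12 * 7.5 * 1107e-12 / 8e-6
Step 4: Convert to fF (multiply by 1e15).
C = 9.19 fF


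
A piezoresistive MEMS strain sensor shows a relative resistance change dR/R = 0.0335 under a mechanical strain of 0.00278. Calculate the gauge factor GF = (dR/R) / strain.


Step 1: Identify values.
dR/R = 0.0335, strain = 0.00278
Step 2: GF = (dR/R) / strain = 0.0335 / 0.00278
GF = 12.1


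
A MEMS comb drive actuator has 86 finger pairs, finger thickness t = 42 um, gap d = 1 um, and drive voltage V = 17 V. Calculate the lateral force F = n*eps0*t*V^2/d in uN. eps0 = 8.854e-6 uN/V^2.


Step 1: Parameters: n=86, eps0=8.854e-6 uN/V^2, t=42 um, V=17 V, d=1 um
Step 2: V^2 = 289
Step 3: F = 86 * 8.854e-6 * 42 * 289 / 1
F = 9.242 uN


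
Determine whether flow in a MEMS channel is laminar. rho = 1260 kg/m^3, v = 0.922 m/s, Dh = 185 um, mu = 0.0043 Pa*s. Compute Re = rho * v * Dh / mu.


Step 1: Convert Dh to meters: Dh = 185e-6 m
Step 2: Re = rho * v * Dh / mu
Re = 1260 * 0.922 * 185e-6 / 0.0043
Re = 49.981
Since Re = 49.981 is below ~2300, the flow is laminar.


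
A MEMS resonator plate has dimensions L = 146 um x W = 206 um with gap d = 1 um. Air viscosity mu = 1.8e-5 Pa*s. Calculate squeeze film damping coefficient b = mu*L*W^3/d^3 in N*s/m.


Step 1: Convert to SI.
L = 146e-6 m, W = 206e-6 m, d = 1e-6 m
Step 2: W^3 = (206e-6)^3 = 8.74e-12 m^3
Step 3: d^3 = (1e-6)^3 = 1.00e-18 m^3
Step 4: b = 1.8e-5 * 146e-6 * 8.74e-12 / 1.00e-18
b = 2.30e-02 N*s/m


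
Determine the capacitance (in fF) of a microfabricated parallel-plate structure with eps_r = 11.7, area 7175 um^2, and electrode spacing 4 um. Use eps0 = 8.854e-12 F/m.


Step 1: Convert area to m^2: A = 7175e-12 m^2
Step 2: Convert gap to m: d = 4e-6 m
Step 3: C = eps0 * eps_r * A / d
C = 8.854e-12 * 11.7 * 7175e-12 / 4e-6
Step 4: Convert to fF (multiply by 1e15).
C = 185.82 fF


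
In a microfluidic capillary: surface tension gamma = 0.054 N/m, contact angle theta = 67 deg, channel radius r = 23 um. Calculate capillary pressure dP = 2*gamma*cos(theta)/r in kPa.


Step 1: cos(67 deg) = 0.3907
Step 2: Convert r to m: r = 23e-6 m
Step 3: dP = 2 * 0.054 * 0.3907 / 23e-6 = 1834.6 Pa
Step 4: Convert Pa to kPa (divide by 1000).
dP = 1.83 kPa


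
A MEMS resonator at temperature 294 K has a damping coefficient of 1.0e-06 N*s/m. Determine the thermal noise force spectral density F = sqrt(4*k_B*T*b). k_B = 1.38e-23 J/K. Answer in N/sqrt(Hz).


Step 1: Compute 4 * k_B * T * b
= 4 * 1.38e-23 * 294 * 1.0e-06
= 1.6229e-26 N^2/Hz
Step 2: F_noise = sqrt(1.6229e-26)
F_noise = 1.27e-13 N/sqrt(Hz)


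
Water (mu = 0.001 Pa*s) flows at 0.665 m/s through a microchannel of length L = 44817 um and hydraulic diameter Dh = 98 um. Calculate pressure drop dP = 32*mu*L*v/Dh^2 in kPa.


Step 1: Convert to SI: L = 44817e-6 m, Dh = 98e-6 m
Step 2: dP = 32 * 0.001 * 44817e-6 * 0.665 / (98e-6)^2
Step 3: dP = 99302.97 Pa
Step 4: Convert to kPa: dP = 99.3 kPa


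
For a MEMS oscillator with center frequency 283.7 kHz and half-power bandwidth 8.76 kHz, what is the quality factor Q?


Step 1: Q = f0 / bandwidth
Step 2: Q = 283.7 / 8.76
Q = 32.4


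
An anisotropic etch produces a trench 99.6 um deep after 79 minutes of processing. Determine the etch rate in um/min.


Step 1: Etch rate = depth / time
Step 2: rate = 99.6 / 79
rate = 1.261 um/min


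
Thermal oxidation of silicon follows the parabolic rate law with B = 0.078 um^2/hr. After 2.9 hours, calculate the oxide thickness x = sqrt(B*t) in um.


Step 1: Compute B*t = 0.078 * 2.9 = 0.2262
Step 2: x = sqrt(0.2262)
x = 0.476 um


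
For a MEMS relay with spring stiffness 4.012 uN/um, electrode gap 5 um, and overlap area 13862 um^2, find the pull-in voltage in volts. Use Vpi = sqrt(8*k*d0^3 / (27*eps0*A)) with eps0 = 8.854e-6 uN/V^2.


Step 1: Compute numerator: 8 * k * d0^3 = 8 * 4.012 * 5^3 = 4012.0
Step 2: Compute denominator: 27 * eps0 * A = 27 * 8.854e-6 * 13862 = 3.313822
Step 3: Vpi = sqrt(4012.0 / 3.313822)
Vpi = 34.79 V


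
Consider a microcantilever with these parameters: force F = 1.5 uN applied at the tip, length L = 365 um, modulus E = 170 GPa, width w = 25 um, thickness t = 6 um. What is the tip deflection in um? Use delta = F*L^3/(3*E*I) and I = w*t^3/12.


Step 1: Calculate the second moment of area.
I = w * t^3 / 12 = 25 * 6^3 / 12 = 450.0 um^4
Step 2: Convert E to consistent units (1 GPa = 1000 uN/um^2).
E = 170 GPa = 170000 uN/um^2
Step 3: Calculate tip deflection.
delta = F * L^3 / (3 * E * I)
delta = 1.5 * 365^3 / (3 * 170000 * 450.0)
delta = 0.3178 um


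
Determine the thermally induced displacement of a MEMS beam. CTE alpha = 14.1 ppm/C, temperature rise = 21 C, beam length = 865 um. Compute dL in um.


Step 1: Convert CTE: alpha = 14.1 ppm/C = 14.1e-6 /C
Step 2: dL = 14.1e-6 * 21 * 865
dL = 0.2561 um


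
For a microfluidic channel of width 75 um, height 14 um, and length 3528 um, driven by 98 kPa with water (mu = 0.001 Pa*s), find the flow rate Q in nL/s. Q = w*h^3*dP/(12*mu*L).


Step 1: Convert all dimensions to SI (meters).
w = 75e-6 m, h = 14e-6 m, L = 3528e-6 m, dP = 98e3 Pa
Step 2: Q = w * h^3 * dP / (12 * mu * L)
Q = 75e-6 * (14e-6)^3 * 98e3 / (12 * 0.001 * 3528e-6) = 4.7638889e-10 m^3/s
Step 3: Convert Q from m^3/s to nL/s (1 m^3 = 1e12 nL, so multiply by 1e12).
Q = 476.389 nL/s


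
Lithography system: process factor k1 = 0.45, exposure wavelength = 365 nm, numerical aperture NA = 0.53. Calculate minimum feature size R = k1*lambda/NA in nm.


Step 1: Identify values: k1 = 0.45, lambda = 365 nm, NA = 0.53
Step 2: R = k1 * lambda / NA
R = 0.45 * 365 / 0.53
R = 309.9 nm


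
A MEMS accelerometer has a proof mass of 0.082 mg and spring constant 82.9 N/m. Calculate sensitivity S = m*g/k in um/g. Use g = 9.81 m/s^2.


Step 1: Convert mass: m = 0.082 mg = 8.20e-08 kg
Step 2: S = m * g / k = 8.20e-08 * 9.81 / 82.9
Step 3: S = 9.70e-09 m/g
Step 4: Convert to um/g: S = 0.01 um/g


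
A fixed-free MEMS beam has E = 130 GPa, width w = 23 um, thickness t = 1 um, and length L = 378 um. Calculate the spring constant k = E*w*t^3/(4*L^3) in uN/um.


Step 1: Convert E to consistent units (1 GPa = 1000 uN/um^2).
E = 130 GPa = 130000 uN/um^2
Step 2: Compute t^3 = 1^3 = 1
Step 3: Compute L^3 = 378^3 = 54010152
Step 4: k = 130000 * 23 * 1 / (4 * 54010152)
k = 0.0138 uN/um


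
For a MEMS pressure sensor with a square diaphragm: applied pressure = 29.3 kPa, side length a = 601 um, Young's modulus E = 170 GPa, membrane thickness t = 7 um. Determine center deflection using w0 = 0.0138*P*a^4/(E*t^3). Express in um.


Step 1: Convert pressure to compatible units (E is in GPa, so P in GPa).
P = 29.3 kPa = 29.3e-6 GPa
Step 2: Compute numerator: 0.0138 * P * a^4.
a^4 = 601^4 = 130466162401
numerator = 0.0138 * 29.3e-6 * 130466162401 = 5.27527e+04
Step 3: Compute denominator: E * t^3 = 170 * 7^3 = 58310
Step 4: w0 = numerator / denominator = 5.27527e+04 / 58310 = 0.9047 um


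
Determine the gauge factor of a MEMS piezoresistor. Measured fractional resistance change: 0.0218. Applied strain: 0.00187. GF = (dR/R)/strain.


Step 1: Identify values.
dR/R = 0.0218, strain = 0.00187
Step 2: GF = (dR/R) / strain = 0.0218 / 0.00187
GF = 11.7


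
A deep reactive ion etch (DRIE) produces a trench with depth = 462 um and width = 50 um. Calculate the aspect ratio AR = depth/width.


Step 1: AR = depth / width
Step 2: AR = 462 / 50
AR = 9.2


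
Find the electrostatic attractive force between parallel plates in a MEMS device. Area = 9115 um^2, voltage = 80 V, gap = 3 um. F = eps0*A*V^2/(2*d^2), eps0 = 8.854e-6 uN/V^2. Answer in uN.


Step 1: Identify parameters.
eps0 = 8.854e-6 uN/V^2, A = 9115 um^2, V = 80 V, d = 3 um
Step 2: Compute V^2 = 80^2 = 6400
Step 3: Compute d^2 = 3^2 = 9
Step 4: F = 0.5 * 8.854e-6 * 9115 * 6400 / 9
F = 28.695 uN


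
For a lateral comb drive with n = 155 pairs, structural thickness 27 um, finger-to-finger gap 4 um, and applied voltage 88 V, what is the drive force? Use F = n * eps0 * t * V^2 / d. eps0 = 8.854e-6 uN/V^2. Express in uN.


Step 1: Parameters: n=155, eps0=8.854e-6 uN/V^2, t=27 um, V=88 V, d=4 um
Step 2: V^2 = 7744
Step 3: F = 155 * 8.854e-6 * 27 * 7744 / 4
F = 71.737 uN


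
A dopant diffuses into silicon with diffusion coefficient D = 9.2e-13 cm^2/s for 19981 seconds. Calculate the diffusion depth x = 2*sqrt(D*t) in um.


Step 1: Compute D*t = 9.2e-13 * 19981 = 1.838252e-08 cm^2
Step 2: sqrt(D*t) = 1.35582e-04 cm
Step 3: x = 2 * 1.35582e-04 cm = 2.71164e-04 cm
Step 4: Convert to um (1 cm = 1e4 um): x = 2.712 um


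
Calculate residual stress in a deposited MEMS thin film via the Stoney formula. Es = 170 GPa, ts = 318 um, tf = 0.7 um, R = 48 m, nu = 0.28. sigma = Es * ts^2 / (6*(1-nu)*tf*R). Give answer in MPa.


Step 1: Compute numerator: Es * ts^2 = 170 * 318^2 = 17191080 (GPa*um^2)
Step 2: Compute denominator (R in um): 6*(1-nu)*tf*R = 6*0.72*0.7*48e6 = 145152000.0 (um^2)
Step 3: sigma (GPa) = 17191080 / 145152000.0 = 1.18435e-01 GPa
Step 4: Convert to MPa (x1000): sigma = 118.4 MPa


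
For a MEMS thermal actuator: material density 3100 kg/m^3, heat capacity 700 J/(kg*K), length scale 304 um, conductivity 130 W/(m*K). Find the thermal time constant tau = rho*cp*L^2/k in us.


Step 1: Convert L to m: L = 304e-6 m
Step 2: L^2 = (304e-6)^2 = 9.2416e-08 m^2
Step 3: tau = 3100 * 700 * 9.2416e-08 / 130 = 1.54263631e-03 s
Step 4: Convert to microseconds (multiply by 1e6).
tau = 1542.636 us


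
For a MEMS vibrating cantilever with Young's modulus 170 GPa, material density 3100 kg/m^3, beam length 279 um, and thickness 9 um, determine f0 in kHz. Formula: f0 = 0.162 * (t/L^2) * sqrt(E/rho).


Step 1: Convert units to SI.
t_SI = 9e-6 m, L_SI = 279e-6 m
Step 2: Calculate sqrt(E/rho).
sqrt(170e9 / 3100) = 7405.32 m/s
Step 3: Compute f0.
f0 = 0.162 * 9e-6 / (279e-6)^2 * 7405.32 = 138705.3 Hz = 138.71 kHz


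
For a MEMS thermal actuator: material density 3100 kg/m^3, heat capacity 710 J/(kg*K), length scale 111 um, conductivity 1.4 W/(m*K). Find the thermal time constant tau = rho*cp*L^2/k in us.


Step 1: Convert L to m: L = 111e-6 m
Step 2: L^2 = (111e-6)^2 = 1.2321e-08 m^2
Step 3: tau = 3100 * 710 * 1.2321e-08 / 1.4 = 1.937037214e-02 s
Step 4: Convert to microseconds (multiply by 1e6).
tau = 19370.372 us


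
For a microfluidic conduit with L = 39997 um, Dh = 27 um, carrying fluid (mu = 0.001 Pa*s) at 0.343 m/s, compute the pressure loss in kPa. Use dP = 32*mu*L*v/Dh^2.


Step 1: Convert to SI: L = 39997e-6 m, Dh = 27e-6 m
Step 2: dP = 32 * 0.001 * 39997e-6 * 0.343 / (27e-6)^2
Step 3: dP = 602204.49 Pa
Step 4: Convert to kPa: dP = 602.2 kPa


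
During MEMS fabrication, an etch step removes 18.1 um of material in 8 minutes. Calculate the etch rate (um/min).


Step 1: Etch rate = depth / time
Step 2: rate = 18.1 / 8
rate = 2.263 um/min


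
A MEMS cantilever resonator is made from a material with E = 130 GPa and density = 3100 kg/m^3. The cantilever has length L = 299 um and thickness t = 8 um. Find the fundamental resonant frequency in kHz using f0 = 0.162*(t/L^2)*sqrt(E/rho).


Step 1: Convert units to SI.
t_SI = 8e-6 m, L_SI = 299e-6 m
Step 2: Calculate sqrt(E/rho).
sqrt(130e9 / 3100) = 6475.76 m/s
Step 3: Compute f0.
f0 = 0.162 * 8e-6 / (299e-6)^2 * 6475.76 = 93875.7 Hz = 93.88 kHz


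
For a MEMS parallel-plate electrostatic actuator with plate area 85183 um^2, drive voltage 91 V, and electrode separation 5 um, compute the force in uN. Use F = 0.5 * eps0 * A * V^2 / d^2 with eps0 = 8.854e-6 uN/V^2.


Step 1: Identify parameters.
eps0 = 8.854e-6 uN/V^2, A = 85183 um^2, V = 91 V, d = 5 um
Step 2: Compute V^2 = 91^2 = 8281
Step 3: Compute d^2 = 5^2 = 25
Step 4: F = 0.5 * 8.854e-6 * 85183 * 8281 / 25
F = 124.912 uN


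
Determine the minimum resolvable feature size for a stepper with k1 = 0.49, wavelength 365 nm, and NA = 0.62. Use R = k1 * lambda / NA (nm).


Step 1: Identify values: k1 = 0.49, lambda = 365 nm, NA = 0.62
Step 2: R = k1 * lambda / NA
R = 0.49 * 365 / 0.62
R = 288.5 nm


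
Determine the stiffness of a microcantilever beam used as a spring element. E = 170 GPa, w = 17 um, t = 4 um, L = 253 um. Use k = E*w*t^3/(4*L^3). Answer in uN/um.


Step 1: Convert E to consistent units (1 GPa = 1000 uN/um^2).
E = 170 GPa = 170000 uN/um^2
Step 2: Compute t^3 = 4^3 = 64
Step 3: Compute L^3 = 253^3 = 16194277
Step 4: k = 170000 * 17 * 64 / (4 * 16194277)
k = 2.8553 uN/um


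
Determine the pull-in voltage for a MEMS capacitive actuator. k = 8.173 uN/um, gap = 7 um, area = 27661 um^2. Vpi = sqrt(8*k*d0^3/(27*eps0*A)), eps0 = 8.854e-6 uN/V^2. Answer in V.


Step 1: Compute numerator: 8 * k * d0^3 = 8 * 8.173 * 7^3 = 22426.712
Step 2: Compute denominator: 27 * eps0 * A = 27 * 8.854e-6 * 27661 = 6.612583
Step 3: Vpi = sqrt(22426.712 / 6.612583)
Vpi = 58.24 V


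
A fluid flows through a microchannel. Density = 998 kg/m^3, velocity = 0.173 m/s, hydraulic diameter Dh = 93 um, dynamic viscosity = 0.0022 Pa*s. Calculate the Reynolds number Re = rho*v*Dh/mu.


Step 1: Convert Dh to meters: Dh = 93e-6 m
Step 2: Re = rho * v * Dh / mu
Re = 998 * 0.173 * 93e-6 / 0.0022
Re = 7.299


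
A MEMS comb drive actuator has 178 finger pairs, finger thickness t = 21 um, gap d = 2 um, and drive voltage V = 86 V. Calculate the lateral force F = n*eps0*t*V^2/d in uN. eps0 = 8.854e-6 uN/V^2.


Step 1: Parameters: n=178, eps0=8.854e-6 uN/V^2, t=21 um, V=86 V, d=2 um
Step 2: V^2 = 7396
Step 3: F = 178 * 8.854e-6 * 21 * 7396 / 2
F = 122.39 uN


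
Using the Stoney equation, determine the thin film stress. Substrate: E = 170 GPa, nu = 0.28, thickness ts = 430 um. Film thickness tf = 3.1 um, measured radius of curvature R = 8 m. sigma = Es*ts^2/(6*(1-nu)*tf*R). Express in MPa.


Step 1: Compute numerator: Es * ts^2 = 170 * 430^2 = 31433000 (GPa*um^2)
Step 2: Compute denominator (R in um): 6*(1-nu)*tf*R = 6*0.72*3.1*8e6 = 107136000.0 (um^2)
Step 3: sigma (GPa) = 31433000 / 107136000.0 = 2.93393e-01 GPa
Step 4: Convert to MPa (x1000): sigma = 293.4 MPa


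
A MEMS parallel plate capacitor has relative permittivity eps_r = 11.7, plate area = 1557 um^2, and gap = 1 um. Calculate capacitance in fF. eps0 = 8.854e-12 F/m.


Step 1: Convert area to m^2: A = 1557e-12 m^2
Step 2: Convert gap to m: d = 1e-6 m
Step 3: C = eps0 * eps_r * A / d
C = 8.854e-12 * 11.7 * 1557e-12 / 1e-6
Step 4: Convert to fF (multiply by 1e15).
C = 161.29 fF


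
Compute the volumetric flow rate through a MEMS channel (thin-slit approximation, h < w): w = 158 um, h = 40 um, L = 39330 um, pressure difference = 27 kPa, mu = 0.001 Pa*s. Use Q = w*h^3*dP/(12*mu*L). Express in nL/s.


Step 1: Convert all dimensions to SI (meters).
w = 158e-6 m, h = 40e-6 m, L = 39330e-6 m, dP = 27e3 Pa
Step 2: Q = w * h^3 * dP / (12 * mu * L)
Q = 158e-6 * (40e-6)^3 * 27e3 / (12 * 0.001 * 39330e-6) = 5.784897e-10 m^3/s
Step 3: Convert Q from m^3/s to nL/s (1 m^3 = 1e12 nL, so multiply by 1e12).
Q = 578.49 nL/s


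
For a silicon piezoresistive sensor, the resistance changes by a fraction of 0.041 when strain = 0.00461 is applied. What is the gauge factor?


Step 1: Identify values.
dR/R = 0.041, strain = 0.00461
Step 2: GF = (dR/R) / strain = 0.041 / 0.00461
GF = 8.9
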